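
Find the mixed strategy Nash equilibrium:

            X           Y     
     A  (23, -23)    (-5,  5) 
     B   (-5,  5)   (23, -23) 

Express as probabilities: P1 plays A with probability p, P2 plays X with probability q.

p = 0.5, q = 0.5

Work:
Find probabilities that make opponent indifferent:
P2 chooses q to make P1 indifferent between A and B
P1 chooses p to make P2 indifferent between X and Y
Mixed NE: P1 plays (A: 0.5, B: 0.5), P2 plays (X: 0.5, Y: 0.5)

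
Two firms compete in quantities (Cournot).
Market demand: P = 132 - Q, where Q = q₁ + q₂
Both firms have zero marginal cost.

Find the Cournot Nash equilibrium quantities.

q₁* = q₂* = 44.0; P* = 44.0

Work:
Profit: π_i = P·q_i = (a - q_i - q_j)·q_i
FOC: ∂π_i/∂q_i = a - 2q_i - q_j = 0
Reaction function: q_i = (132 - q_j)/2
Symmetry: q* = 132/3 = 44.0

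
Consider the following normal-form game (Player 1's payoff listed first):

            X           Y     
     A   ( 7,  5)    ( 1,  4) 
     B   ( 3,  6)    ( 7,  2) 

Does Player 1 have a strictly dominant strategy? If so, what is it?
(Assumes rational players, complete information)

No strictly dominant strategy exists for Player 1

Work:
A strategy strictly dominates another if it gives a strictly higher payoff against every opponent action. Compare each pair of P1's strategies column-by-column:
  A vs B: [7 vs 3, 1 vs 7] → A does not strictly dominate B (column Y: 1 ≤ 7)
  B vs A: [3 vs 7, 7 vs 1] → B does not strictly dominate A (column X: 3 ≤ 7)
No single strategy strictly dominates all others → no strictly dominant strategy.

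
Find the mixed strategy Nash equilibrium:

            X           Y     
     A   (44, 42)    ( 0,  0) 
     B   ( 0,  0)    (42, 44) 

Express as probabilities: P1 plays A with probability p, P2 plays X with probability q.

p = 0.5116, q = 0.4884

Work:
Find probabilities that make opponent indifferent:
P2 chooses q to make P1 indifferent between A and B
P1 chooses p to make P2 indifferent between X and Y
Mixed NE: P1 plays (A: 0.5116, B: 0.4884), P2 plays (X: 0.4884, Y: 0.5116)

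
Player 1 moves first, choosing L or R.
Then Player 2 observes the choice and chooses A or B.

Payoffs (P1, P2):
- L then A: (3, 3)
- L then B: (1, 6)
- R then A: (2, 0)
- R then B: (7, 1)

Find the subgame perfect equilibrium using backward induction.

P1 plays R, P2 plays B after L and B after R; Payoff (7, 1)

Work:
Backward induction:
After L: P2 chooses B → P1 gets 1
After R: P2 chooses B → P1 gets 7
P1 chooses R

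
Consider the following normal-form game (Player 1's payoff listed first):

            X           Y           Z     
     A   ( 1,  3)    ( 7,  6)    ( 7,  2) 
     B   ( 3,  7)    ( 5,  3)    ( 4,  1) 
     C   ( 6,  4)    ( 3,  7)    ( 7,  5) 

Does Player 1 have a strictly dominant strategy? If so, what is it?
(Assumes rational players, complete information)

No strictly dominant strategy exists for Player 1

Work:
A strategy strictly dominates another if it gives a strictly higher payoff against every opponent action. Compare each pair of P1's strategies column-by-column:
  A vs B: [1 vs 3, 7 vs 5, 7 vs 4] → A does not strictly dominate B (column X: 1 ≤ 3)
  A vs C: [1 vs 6, 7 vs 3, 7 vs 7] → A does not strictly dominate C (column X: 1 ≤ 6)
  B vs A: [3 vs 1, 5 vs 7, 4 vs 7] → B does not strictly dominate A (column Y: 5 ≤ 7)
  B vs C: [3 vs 6, 5 vs 3, 4 vs 7] → B does not strictly dominate C (column X: 3 ≤ 6)
  C vs A: [6 vs 1, 3 vs 7, 7 vs 7] → C does not strictly dominate A (column Y: 3 ≤ 7)
  C vs B: [6 vs 3, 3 vs 5, 7 vs 4] → C does not strictly dominate B (column Y: 3 ≤ 5)
No single strategy strictly dominates all others → no strictly dominant strategy.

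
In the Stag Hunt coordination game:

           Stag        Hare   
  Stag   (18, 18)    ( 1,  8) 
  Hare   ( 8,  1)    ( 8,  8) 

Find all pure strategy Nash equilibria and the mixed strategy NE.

Pure NE: (Stag, Stag) and (Hare, Hare); Mixed NE: p = 0.4118, q = 0.4118

Work:
Check pure NE:
(Stag, Stag): (18, 18) - no unilateral deviation beneficial
(Hare, Hare): (8, 8) - no unilateral deviation beneficial
Mixed NE: P1 plays Stag with p = 0.4118, P2 plays Stag with q = 0.4118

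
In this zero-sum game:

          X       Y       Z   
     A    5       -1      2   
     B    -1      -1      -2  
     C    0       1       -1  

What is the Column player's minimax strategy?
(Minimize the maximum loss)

Column should play Y, value = 1

Work:
Column player minimizes Row's maximum payoff:
Column X: max payoff to Row = 5
Column Y: max payoff to Row = 1
Column Z: max payoff to Row = 2
Minimum is 1, achieved by column Y.
Minimax strategy: Y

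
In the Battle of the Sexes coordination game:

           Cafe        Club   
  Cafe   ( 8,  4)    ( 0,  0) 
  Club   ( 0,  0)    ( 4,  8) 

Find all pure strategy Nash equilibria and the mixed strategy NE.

Pure NE: (Cafe, Cafe) and (Club, Club); Mixed NE: p = 0.6667, q = 0.3333

Work:
Check pure NE:
(Cafe, Cafe): (8, 4) - no unilateral deviation beneficial
(Club, Club): (4, 8) - no unilateral deviation beneficial
Mixed NE: P1 plays Cafe with p = 0.6667, P2 plays Cafe with q = 0.3333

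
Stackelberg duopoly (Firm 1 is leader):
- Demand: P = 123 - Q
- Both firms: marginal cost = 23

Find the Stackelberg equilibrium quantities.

q₁* (leader) = 50.0, q₂* (follower) = 25.0

Work:
Follower's reaction: q₂ = (a - c - q₁)/2
Leader substitutes: π₁ = q₁·(a - q₁ - (a-c-q₁)/2 - c)
FOC: q₁* = (123 - 23)/2 = 50.00
Then: q₂* = (123 - 23 - 50.0)/2 = 25.00
Leader has first-mover advantage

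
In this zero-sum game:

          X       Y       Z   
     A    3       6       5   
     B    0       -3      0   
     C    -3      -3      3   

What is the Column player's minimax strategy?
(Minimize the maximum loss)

Column should play X, value = 3

Work:
Column player minimizes Row's maximum payoff:
Column X: max payoff to Row = 3
Column Y: max payoff to Row = 6
Column Z: max payoff to Row = 5
Minimum is 3, achieved by column X.
Minimax strategy: X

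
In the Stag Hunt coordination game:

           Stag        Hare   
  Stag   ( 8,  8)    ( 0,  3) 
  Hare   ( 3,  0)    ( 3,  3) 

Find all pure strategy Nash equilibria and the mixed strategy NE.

Pure NE: (Stag, Stag) and (Hare, Hare); Mixed NE: p = 0.375, q = 0.375

Work:
Check pure NE:
(Stag, Stag): (8, 8) - no unilateral deviation beneficial
(Hare, Hare): (3, 3) - no unilateral deviation beneficial
Mixed NE: P1 plays Stag with p = 0.375, P2 plays Stag with q = 0.375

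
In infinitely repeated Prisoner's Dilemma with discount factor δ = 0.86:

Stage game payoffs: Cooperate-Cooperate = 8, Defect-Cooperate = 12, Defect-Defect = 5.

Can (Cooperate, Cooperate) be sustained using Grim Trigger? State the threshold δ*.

δ* = 0.5714; since δ = 0.86 ≥ 0.5714, cooperation can be sustained

Work:
For Grim Trigger:
Cooperate forever: 8/(1-δ)
Defect then punished: 12 + 5·δ/(1-δ)
Need: 8/(1-δ) ≥ 12 + 5·δ/(1-δ)
Solving: δ ≥ (T-R)/(T-P) = (12-8)/(12-5) = 0.5714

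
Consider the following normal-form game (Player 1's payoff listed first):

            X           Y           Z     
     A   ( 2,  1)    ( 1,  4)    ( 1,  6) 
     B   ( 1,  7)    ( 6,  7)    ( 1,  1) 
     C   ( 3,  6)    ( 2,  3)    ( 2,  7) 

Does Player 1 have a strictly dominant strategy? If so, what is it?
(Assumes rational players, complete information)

No strictly dominant strategy exists for Player 1

Work:
A strategy strictly dominates another if it gives a strictly higher payoff against every opponent action. Compare each pair of P1's strategies column-by-column:
  A vs B: [2 vs 1, 1 vs 6, 1 vs 1] → A does not strictly dominate B (column Y: 1 ≤ 6)
  A vs C: [2 vs 3, 1 vs 2, 1 vs 2] → A does not strictly dominate C (column X: 2 ≤ 3)
  B vs A: [1 vs 2, 6 vs 1, 1 vs 1] → B does not strictly dominate A (column X: 1 ≤ 2)
  B vs C: [1 vs 3, 6 vs 2, 1 vs 2] → B does not strictly dominate C (column X: 1 ≤ 3)
  C vs A: [3 vs 2, 2 vs 1, 2 vs 1] → C strictly dominates A
  C vs B: [3 vs 1, 2 vs 6, 2 vs 1] → C does not strictly dominate B (column Y: 2 ≤ 6)
No single strategy strictly dominates all others → no strictly dominant strategy.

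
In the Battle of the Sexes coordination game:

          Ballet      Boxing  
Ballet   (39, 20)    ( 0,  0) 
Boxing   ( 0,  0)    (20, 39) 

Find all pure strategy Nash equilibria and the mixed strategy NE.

Pure NE: (Ballet, Ballet) and (Boxing, Boxing); Mixed NE: p = 0.661, q = 0.339

Work:
Check pure NE:
(Ballet, Ballet): (39, 20) - no unilateral deviation beneficial
(Boxing, Boxing): (20, 39) - no unilateral deviation beneficial
Mixed NE: P1 plays Ballet with p = 0.661, P2 plays Ballet with q = 0.339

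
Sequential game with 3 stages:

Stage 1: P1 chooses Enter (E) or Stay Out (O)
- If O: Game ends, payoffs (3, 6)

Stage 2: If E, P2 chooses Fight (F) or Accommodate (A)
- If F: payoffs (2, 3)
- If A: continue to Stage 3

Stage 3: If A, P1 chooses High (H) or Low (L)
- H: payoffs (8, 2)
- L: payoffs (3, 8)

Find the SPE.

SPE: (O, F, H); Outcome (3, 6)

Work:
Stage 3: P1 chooses H (8 vs 3)
Stage 2: P2: F->3, A->2 (anticipating H). Choose F
Stage 1: P1: O->3, E->2 (anticipating F, H). Choose O
SPE path: O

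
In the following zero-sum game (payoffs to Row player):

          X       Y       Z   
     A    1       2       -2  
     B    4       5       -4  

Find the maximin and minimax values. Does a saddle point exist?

Maximin = -2, Minimax = -2, Saddle: True

Work:
Row minimums: [-2, -4] → maximin = -2
Column maximums: [4, 5, -2] → minimax = -2
Saddle point exists! Game value = -2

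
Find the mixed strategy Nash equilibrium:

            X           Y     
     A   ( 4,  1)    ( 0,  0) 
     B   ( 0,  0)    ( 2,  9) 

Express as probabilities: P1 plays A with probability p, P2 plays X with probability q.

p = 0.9, q = 0.3333

Work:
Find probabilities that make opponent indifferent:
P2 chooses q to make P1 indifferent between A and B
P1 chooses p to make P2 indifferent between X and Y
Mixed NE: P1 plays (A: 0.9, B: 0.1), P2 plays (X: 0.3333, Y: 0.6667)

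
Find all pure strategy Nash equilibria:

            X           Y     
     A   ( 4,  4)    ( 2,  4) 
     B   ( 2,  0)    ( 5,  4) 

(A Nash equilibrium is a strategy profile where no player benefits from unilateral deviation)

Nash equilibrium: (A, X), (B, Y)

Work:
Best responses:
  P1 vs X: payoffs [4, 2] → best response A (payoff 4)
  P1 vs Y: payoffs [2, 5] → best response B (payoff 5)
  P2 vs A: payoffs [4, 4] → best response X/Y (payoff 4)
  P2 vs B: payoffs [0, 4] → best response Y (payoff 4)
Mutual best responses: (A,X), (B,Y) → Nash equilibria.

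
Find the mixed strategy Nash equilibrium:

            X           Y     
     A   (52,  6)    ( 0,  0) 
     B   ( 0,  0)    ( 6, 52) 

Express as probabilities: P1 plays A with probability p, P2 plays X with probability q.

p = 0.8966, q = 0.1034

Work:
Find probabilities that make opponent indifferent:
P2 chooses q to make P1 indifferent between A and B
P1 chooses p to make P2 indifferent between X and Y
Mixed NE: P1 plays (A: 0.8966, B: 0.1034), P2 plays (X: 0.1034, Y: 0.8966)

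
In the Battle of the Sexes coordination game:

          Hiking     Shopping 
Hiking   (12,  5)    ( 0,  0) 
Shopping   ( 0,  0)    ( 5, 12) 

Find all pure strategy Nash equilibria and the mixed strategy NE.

Pure NE: (Hiking, Hiking) and (Shopping, Shopping); Mixed NE: p = 0.7059, q = 0.2941

Work:
Check pure NE:
(Hiking, Hiking): (12, 5) - no unilateral deviation beneficial
(Shopping, Shopping): (5, 12) - no unilateral deviation beneficial
Mixed NE: P1 plays Hiking with p = 0.7059, P2 plays Hiking with q = 0.2941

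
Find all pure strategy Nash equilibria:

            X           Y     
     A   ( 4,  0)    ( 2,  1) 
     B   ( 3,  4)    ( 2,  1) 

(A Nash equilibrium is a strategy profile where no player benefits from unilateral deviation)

Nash equilibrium: (A, Y)

Work:
Best responses:
  P1 vs X: payoffs [4, 3] → best response A (payoff 4)
  P1 vs Y: payoffs [2, 2] → best response A/B (payoff 2)
  P2 vs A: payoffs [0, 1] → best response Y (payoff 1)
  P2 vs B: payoffs [4, 1] → best response X (payoff 4)
Mutual best responses: (A,Y) → Nash equilibria.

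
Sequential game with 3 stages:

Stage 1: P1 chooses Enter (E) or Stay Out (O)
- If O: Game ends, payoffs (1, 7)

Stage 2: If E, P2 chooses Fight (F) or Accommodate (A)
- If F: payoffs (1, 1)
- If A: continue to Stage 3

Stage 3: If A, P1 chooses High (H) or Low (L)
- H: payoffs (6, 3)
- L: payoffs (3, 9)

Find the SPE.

SPE: (E, A, H); Outcome (6, 3)

Work:
Stage 3: P1 chooses H (6 vs 3)
Stage 2: P2: F->1, A->3 (anticipating H). Choose A
Stage 1: P1: O->1, E->6 (anticipating A, H). Choose E
SPE path: E -> A -> H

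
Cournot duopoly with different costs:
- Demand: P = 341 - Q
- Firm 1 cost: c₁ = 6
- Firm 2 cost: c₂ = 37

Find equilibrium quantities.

q₁* = 122.0, q₂* = 91.0

Work:
Reaction: q₁ = (341 - 6 - q₂)/2
Reaction: q₂ = (341 - 37 - q₁)/2
Solve simultaneously:
q₁* = (341 - 2×6 + 37)/3 = 122.0
q₂* = (341 - 2×37 + 6)/3 = 91.0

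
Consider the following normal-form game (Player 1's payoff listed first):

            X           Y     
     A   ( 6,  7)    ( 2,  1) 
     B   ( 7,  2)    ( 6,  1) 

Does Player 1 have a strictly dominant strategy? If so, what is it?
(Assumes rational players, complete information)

Yes, Player 1's strictly dominant strategy is B

Work:
A strategy strictly dominates another if it gives a strictly higher payoff against every opponent action. Compare each pair of P1's strategies column-by-column:
  A vs B: [6 vs 7, 2 vs 6] → A does not strictly dominate B (column X: 6 ≤ 7)
  B vs A: [7 vs 6, 6 vs 2] → B strictly dominates A
B strictly dominates every other strategy → strictly dominant.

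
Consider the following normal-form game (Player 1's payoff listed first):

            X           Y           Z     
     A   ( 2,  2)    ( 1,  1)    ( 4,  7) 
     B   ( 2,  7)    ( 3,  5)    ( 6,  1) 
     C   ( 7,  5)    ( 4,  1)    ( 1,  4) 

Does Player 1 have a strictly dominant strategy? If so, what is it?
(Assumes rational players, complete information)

No strictly dominant strategy exists for Player 1

Work:
A strategy strictly dominates another if it gives a strictly higher payoff against every opponent action. Compare each pair of P1's strategies column-by-column:
  A vs B: [2 vs 2, 1 vs 3, 4 vs 6] → A does not strictly dominate B (column X: 2 ≤ 2)
  A vs C: [2 vs 7, 1 vs 4, 4 vs 1] → A does not strictly dominate C (column X: 2 ≤ 7)
  B vs A: [2 vs 2, 3 vs 1, 6 vs 4] → B does not strictly dominate A (column X: 2 ≤ 2)
  B vs C: [2 vs 7, 3 vs 4, 6 vs 1] → B does not strictly dominate C (column X: 2 ≤ 7)
  C vs A: [7 vs 2, 4 vs 1, 1 vs 4] → C does not strictly dominate A (column Z: 1 ≤ 4)
  C vs B: [7 vs 2, 4 vs 3, 1 vs 6] → C does not strictly dominate B (column Z: 1 ≤ 6)
No single strategy strictly dominates all others → no strictly dominant strategy.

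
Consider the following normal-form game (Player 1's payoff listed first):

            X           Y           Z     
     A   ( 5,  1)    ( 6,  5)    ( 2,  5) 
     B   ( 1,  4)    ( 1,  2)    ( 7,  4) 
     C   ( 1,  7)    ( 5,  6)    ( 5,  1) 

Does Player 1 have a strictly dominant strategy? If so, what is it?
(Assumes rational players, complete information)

No strictly dominant strategy exists for Player 1

Work:
A strategy strictly dominates another if it gives a strictly higher payoff against every opponent action. Compare each pair of P1's strategies column-by-column:
  A vs B: [5 vs 1, 6 vs 1, 2 vs 7] → A does not strictly dominate B (column Z: 2 ≤ 7)
  A vs C: [5 vs 1, 6 vs 5, 2 vs 5] → A does not strictly dominate C (column Z: 2 ≤ 5)
  B vs A: [1 vs 5, 1 vs 6, 7 vs 2] → B does not strictly dominate A (column X: 1 ≤ 5)
  B vs C: [1 vs 1, 1 vs 5, 7 vs 5] → B does not strictly dominate C (column X: 1 ≤ 1)
  C vs A: [1 vs 5, 5 vs 6, 5 vs 2] → C does not strictly dominate A (column X: 1 ≤ 5)
  C vs B: [1 vs 1, 5 vs 1, 5 vs 7] → C does not strictly dominate B (column X: 1 ≤ 1)
No single strategy strictly dominates all others → no strictly dominant strategy.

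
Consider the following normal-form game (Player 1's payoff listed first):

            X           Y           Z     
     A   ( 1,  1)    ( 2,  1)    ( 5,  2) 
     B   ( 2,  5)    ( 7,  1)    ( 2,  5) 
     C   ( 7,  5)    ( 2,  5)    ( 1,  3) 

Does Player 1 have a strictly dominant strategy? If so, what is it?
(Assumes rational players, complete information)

No strictly dominant strategy exists for Player 1

Work:
A strategy strictly dominates another if it gives a strictly higher payoff against every opponent action. Compare each pair of P1's strategies column-by-column:
  A vs B: [1 vs 2, 2 vs 7, 5 vs 2] → A does not strictly dominate B (column X: 1 ≤ 2)
  A vs C: [1 vs 7, 2 vs 2, 5 vs 1] → A does not strictly dominate C (column X: 1 ≤ 7)
  B vs A: [2 vs 1, 7 vs 2, 2 vs 5] → B does not strictly dominate A (column Z: 2 ≤ 5)
  B vs C: [2 vs 7, 7 vs 2, 2 vs 1] → B does not strictly dominate C (column X: 2 ≤ 7)
  C vs A: [7 vs 1, 2 vs 2, 1 vs 5] → C does not strictly dominate A (column Y: 2 ≤ 2)
  C vs B: [7 vs 2, 2 vs 7, 1 vs 2] → C does not strictly dominate B (column Y: 2 ≤ 7)
No single strategy strictly dominates all others → no strictly dominant strategy.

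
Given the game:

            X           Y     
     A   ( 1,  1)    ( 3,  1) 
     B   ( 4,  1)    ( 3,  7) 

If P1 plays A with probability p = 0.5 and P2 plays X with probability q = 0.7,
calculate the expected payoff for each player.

E[P1] = 2.65, E[P2] = 1.9

Work:
E[P1] = p·q·π₁(A,X) + p·(1-q)·π₁(A,Y) + (1-p)·q·π₁(B,X) + (1-p)·(1-q)·π₁(B,Y)
= 0.5·0.7·1 + 0.5·0.3·3 + 0.5·0.7·4 + 0.5·0.3·3
= 2.65

E[P2] = 1.9 (similar calculation)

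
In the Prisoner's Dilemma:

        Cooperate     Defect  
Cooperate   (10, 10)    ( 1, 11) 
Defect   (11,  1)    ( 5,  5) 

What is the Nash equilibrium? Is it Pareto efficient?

(Defect, Defect) is NE; not Pareto efficient

Work:
Defect dominates Cooperate for both players:
If P2 cooperates: Defect (11) > Cooperate (10)
If P2 defects: Defect (5) > Cooperate (1)
NE: (Defect, Defect) with payoff (5, 5)
But (Cooperate, Cooperate) = (10, 10) Pareto dominates (5, 5)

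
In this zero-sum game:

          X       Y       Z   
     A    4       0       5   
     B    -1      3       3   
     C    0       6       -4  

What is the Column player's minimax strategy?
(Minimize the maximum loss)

Column should play X, value = 4

Work:
Column player minimizes Row's maximum payoff:
Column X: max payoff to Row = 4
Column Y: max payoff to Row = 6
Column Z: max payoff to Row = 5
Minimum is 4, achieved by column X.
Minimax strategy: X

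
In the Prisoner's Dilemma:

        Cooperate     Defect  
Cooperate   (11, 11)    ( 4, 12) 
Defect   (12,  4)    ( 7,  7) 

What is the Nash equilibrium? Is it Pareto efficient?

(Defect, Defect) is NE; not Pareto efficient

Work:
Defect dominates Cooperate for both players:
If P2 cooperates: Defect (12) > Cooperate (11)
If P2 defects: Defect (7) > Cooperate (4)
NE: (Defect, Defect) with payoff (7, 7)
But (Cooperate, Cooperate) = (11, 11) Pareto dominates (7, 7)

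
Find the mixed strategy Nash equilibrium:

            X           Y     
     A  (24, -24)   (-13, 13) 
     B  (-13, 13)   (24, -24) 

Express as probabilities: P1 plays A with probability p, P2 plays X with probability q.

p = 0.5, q = 0.5

Work:
Find probabilities that make opponent indifferent:
P2 chooses q to make P1 indifferent between A and B
P1 chooses p to make P2 indifferent between X and Y
Mixed NE: P1 plays (A: 0.5, B: 0.5), P2 plays (X: 0.5, Y: 0.5)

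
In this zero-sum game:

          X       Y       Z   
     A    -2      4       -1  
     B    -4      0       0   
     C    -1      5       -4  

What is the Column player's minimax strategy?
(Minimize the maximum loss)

Column should play X, value = -1

Work:
Column player minimizes Row's maximum payoff:
Column X: max payoff to Row = -1
Column Y: max payoff to Row = 5
Column Z: max payoff to Row = 0
Minimum is -1, achieved by column X.
Minimax strategy: X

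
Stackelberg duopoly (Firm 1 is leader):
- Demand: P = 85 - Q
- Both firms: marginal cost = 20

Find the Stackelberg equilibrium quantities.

q₁* (leader) = 32.5, q₂* (follower) = 16.25

Work:
Follower's reaction: q₂ = (a - c - q₁)/2
Leader substitutes: π₁ = q₁·(a - q₁ - (a-c-q₁)/2 - c)
FOC: q₁* = (85 - 20)/2 = 32.50
Then: q₂* = (85 - 20 - 32.5)/2 = 16.25
Leader has first-mover advantage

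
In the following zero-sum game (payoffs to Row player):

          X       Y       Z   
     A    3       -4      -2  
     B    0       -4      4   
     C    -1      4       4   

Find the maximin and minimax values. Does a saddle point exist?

Maximin = -1, Minimax = 3, Saddle: False

Work:
Row minimums: [-4, -4, -1] → maximin = -1
Column maximums: [3, 4, 4] → minimax = 3
No saddle point (maximin ≠ minimax). Mixed strategy needed.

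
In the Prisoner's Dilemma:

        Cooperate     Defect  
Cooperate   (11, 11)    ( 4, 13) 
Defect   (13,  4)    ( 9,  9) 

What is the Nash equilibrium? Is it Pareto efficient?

(Defect, Defect) is NE; not Pareto efficient

Work:
Defect dominates Cooperate for both players:
If P2 cooperates: Defect (13) > Cooperate (11)
If P2 defects: Defect (9) > Cooperate (4)
NE: (Defect, Defect) with payoff (9, 9)
But (Cooperate, Cooperate) = (11, 11) Pareto dominates (9, 9)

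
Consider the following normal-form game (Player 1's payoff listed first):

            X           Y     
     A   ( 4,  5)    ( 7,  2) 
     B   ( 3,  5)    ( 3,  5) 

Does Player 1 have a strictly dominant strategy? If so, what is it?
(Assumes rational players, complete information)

Yes, Player 1's strictly dominant strategy is A

Work:
A strategy strictly dominates another if it gives a strictly higher payoff against every opponent action. Compare each pair of P1's strategies column-by-column:
  A vs B: [4 vs 3, 7 vs 3] → A strictly dominates B
  B vs A: [3 vs 4, 3 vs 7] → B does not strictly dominate A (column X: 3 ≤ 4)
A strictly dominates every other strategy → strictly dominant.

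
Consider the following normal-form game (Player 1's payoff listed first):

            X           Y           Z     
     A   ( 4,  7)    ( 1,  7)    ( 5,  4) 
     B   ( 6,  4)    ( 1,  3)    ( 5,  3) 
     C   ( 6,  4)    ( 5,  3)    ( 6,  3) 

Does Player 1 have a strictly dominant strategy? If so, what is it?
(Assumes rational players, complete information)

No strictly dominant strategy exists for Player 1

Work:
A strategy strictly dominates another if it gives a strictly higher payoff against every opponent action. Compare each pair of P1's strategies column-by-column:
  A vs B: [4 vs 6, 1 vs 1, 5 vs 5] → A does not strictly dominate B (column X: 4 ≤ 6)
  A vs C: [4 vs 6, 1 vs 5, 5 vs 6] → A does not strictly dominate C (column X: 4 ≤ 6)
  B vs A: [6 vs 4, 1 vs 1, 5 vs 5] → B does not strictly dominate A (column Y: 1 ≤ 1)
  B vs C: [6 vs 6, 1 vs 5, 5 vs 6] → B does not strictly dominate C (column X: 6 ≤ 6)
  C vs A: [6 vs 4, 5 vs 1, 6 vs 5] → C strictly dominates A
  C vs B: [6 vs 6, 5 vs 1, 6 vs 5] → C does not strictly dominate B (column X: 6 ≤ 6)
No single strategy strictly dominates all others → no strictly dominant strategy.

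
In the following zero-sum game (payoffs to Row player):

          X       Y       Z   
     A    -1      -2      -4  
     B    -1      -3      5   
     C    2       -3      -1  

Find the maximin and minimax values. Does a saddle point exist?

Maximin = -3, Minimax = -2, Saddle: False

Work:
Row minimums: [-4, -3, -3] → maximin = -3
Column maximums: [2, -2, 5] → minimax = -2
No saddle point (maximin ≠ minimax). Mixed strategy needed.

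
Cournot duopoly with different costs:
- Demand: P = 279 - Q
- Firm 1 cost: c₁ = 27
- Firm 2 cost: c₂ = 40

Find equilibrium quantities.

q₁* = 88.33, q₂* = 75.33

Work:
Reaction: q₁ = (279 - 27 - q₂)/2
Reaction: q₂ = (279 - 40 - q₁)/2
Solve simultaneously:
q₁* = (279 - 2×27 + 40)/3 = 88.33
q₂* = (279 - 2×40 + 27)/3 = 75.33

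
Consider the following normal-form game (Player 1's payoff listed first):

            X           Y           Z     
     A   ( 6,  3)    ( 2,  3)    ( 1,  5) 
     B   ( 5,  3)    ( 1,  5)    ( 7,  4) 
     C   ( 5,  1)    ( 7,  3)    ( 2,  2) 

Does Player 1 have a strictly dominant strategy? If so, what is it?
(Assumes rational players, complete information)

No strictly dominant strategy exists for Player 1

Work:
A strategy strictly dominates another if it gives a strictly higher payoff against every opponent action. Compare each pair of P1's strategies column-by-column:
  A vs B: [6 vs 5, 2 vs 1, 1 vs 7] → A does not strictly dominate B (column Z: 1 ≤ 7)
  A vs C: [6 vs 5, 2 vs 7, 1 vs 2] → A does not strictly dominate C (column Y: 2 ≤ 7)
  B vs A: [5 vs 6, 1 vs 2, 7 vs 1] → B does not strictly dominate A (column X: 5 ≤ 6)
  B vs C: [5 vs 5, 1 vs 7, 7 vs 2] → B does not strictly dominate C (column X: 5 ≤ 5)
  C vs A: [5 vs 6, 7 vs 2, 2 vs 1] → C does not strictly dominate A (column X: 5 ≤ 6)
  C vs B: [5 vs 5, 7 vs 1, 2 vs 7] → C does not strictly dominate B (column X: 5 ≤ 5)
No single strategy strictly dominates all others → no strictly dominant strategy.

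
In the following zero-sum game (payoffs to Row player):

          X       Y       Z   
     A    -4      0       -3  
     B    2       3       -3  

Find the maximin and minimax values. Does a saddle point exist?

Maximin = -3, Minimax = -3, Saddle: True

Work:
Row minimums: [-4, -3] → maximin = -3
Column maximums: [2, 3, -3] → minimax = -3
Saddle point exists! Game value = -3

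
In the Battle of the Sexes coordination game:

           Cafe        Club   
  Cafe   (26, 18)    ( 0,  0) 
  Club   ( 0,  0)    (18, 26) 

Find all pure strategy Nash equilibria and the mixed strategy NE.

Pure NE: (Cafe, Cafe) and (Club, Club); Mixed NE: p = 0.5909, q = 0.4091

Work:
Check pure NE:
(Cafe, Cafe): (26, 18) - no unilateral deviation beneficial
(Club, Club): (18, 26) - no unilateral deviation beneficial
Mixed NE: P1 plays Cafe with p = 0.5909, P2 plays Cafe with q = 0.4091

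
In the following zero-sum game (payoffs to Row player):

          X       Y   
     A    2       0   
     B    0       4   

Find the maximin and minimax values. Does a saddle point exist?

Maximin = 0, Minimax = 2, Saddle: False

Work:
Row minimums: [0, 0] → maximin = 0
Column maximums: [2, 4] → minimax = 2
No saddle point (maximin ≠ minimax). Mixed strategy needed.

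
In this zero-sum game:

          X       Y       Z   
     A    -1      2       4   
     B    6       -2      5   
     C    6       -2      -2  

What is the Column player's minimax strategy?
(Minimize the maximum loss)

Column should play Y, value = 2

Work:
Column player minimizes Row's maximum payoff:
Column X: max payoff to Row = 6
Column Y: max payoff to Row = 2
Column Z: max payoff to Row = 5
Minimum is 2, achieved by column Y.
Minimax strategy: Y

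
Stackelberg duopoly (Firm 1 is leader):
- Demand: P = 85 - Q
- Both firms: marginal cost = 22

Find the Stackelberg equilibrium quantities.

q₁* (leader) = 31.5, q₂* (follower) = 15.75

Work:
Follower's reaction: q₂ = (a - c - q₁)/2
Leader substitutes: π₁ = q₁·(a - q₁ - (a-c-q₁)/2 - c)
FOC: q₁* = (85 - 22)/2 = 31.50
Then: q₂* = (85 - 22 - 31.5)/2 = 15.75
Leader has first-mover advantage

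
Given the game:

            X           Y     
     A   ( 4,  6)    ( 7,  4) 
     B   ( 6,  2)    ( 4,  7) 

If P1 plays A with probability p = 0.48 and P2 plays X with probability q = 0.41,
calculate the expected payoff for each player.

E[P1] = 5.276, E[P2] = 4.8876

Work:
E[P1] = p·q·π₁(A,X) + p·(1-q)·π₁(A,Y) + (1-p)·q·π₁(B,X) + (1-p)·(1-q)·π₁(B,Y)
= 0.48·0.41·4 + 0.48·0.59·7 + 0.52·0.41·6 + 0.52·0.59·4
= 5.276

E[P2] = 4.8876 (similar calculation)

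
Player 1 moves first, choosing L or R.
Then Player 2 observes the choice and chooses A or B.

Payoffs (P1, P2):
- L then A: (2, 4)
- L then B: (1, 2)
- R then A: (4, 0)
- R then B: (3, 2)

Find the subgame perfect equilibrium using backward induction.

P1 plays R, P2 plays A after L and B after R; Payoff (3, 2)

Work:
Backward induction:
After L: P2 chooses A → P1 gets 2
After R: P2 chooses B → P1 gets 3
P1 chooses R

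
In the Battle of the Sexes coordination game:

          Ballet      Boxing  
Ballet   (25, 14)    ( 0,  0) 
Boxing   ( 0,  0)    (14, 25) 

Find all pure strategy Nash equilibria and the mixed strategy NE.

Pure NE: (Ballet, Ballet) and (Boxing, Boxing); Mixed NE: p = 0.641, q = 0.359

Work:
Check pure NE:
(Ballet, Ballet): (25, 14) - no unilateral deviation beneficial
(Boxing, Boxing): (14, 25) - no unilateral deviation beneficial
Mixed NE: P1 plays Ballet with p = 0.641, P2 plays Ballet with q = 0.359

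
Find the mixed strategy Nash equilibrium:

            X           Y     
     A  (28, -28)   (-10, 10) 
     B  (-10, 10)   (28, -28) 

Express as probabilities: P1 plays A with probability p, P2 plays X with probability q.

p = 0.5, q = 0.5

Work:
Find probabilities that make opponent indifferent:
P2 chooses q to make P1 indifferent between A and B
P1 chooses p to make P2 indifferent between X and Y
Mixed NE: P1 plays (A: 0.5, B: 0.5), P2 plays (X: 0.5, Y: 0.5)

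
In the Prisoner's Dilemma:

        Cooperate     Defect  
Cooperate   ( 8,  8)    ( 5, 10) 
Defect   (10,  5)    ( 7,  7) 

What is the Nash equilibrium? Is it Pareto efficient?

(Defect, Defect) is NE; not Pareto efficient

Work:
Defect dominates Cooperate for both players:
If P2 cooperates: Defect (10) > Cooperate (8)
If P2 defects: Defect (7) > Cooperate (5)
NE: (Defect, Defect) with payoff (7, 7)
But (Cooperate, Cooperate) = (8, 8) Pareto dominates (7, 7)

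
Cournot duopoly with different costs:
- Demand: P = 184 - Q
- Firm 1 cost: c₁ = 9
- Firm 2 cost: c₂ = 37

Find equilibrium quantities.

q₁* = 67.67, q₂* = 39.67

Work:
Reaction: q₁ = (184 - 9 - q₂)/2
Reaction: q₂ = (184 - 37 - q₁)/2
Solve simultaneously:
q₁* = (184 - 2×9 + 37)/3 = 67.67
q₂* = (184 - 2×37 + 9)/3 = 39.67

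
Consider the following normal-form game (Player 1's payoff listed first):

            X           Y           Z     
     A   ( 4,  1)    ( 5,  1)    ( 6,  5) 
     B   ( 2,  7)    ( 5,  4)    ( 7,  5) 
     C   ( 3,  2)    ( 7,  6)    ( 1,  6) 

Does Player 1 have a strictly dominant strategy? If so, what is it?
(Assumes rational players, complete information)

No strictly dominant strategy exists for Player 1

Work:
A strategy strictly dominates another if it gives a strictly higher payoff against every opponent action. Compare each pair of P1's strategies column-by-column:
  A vs B: [4 vs 2, 5 vs 5, 6 vs 7] → A does not strictly dominate B (column Y: 5 ≤ 5)
  A vs C: [4 vs 3, 5 vs 7, 6 vs 1] → A does not strictly dominate C (column Y: 5 ≤ 7)
  B vs A: [2 vs 4, 5 vs 5, 7 vs 6] → B does not strictly dominate A (column X: 2 ≤ 4)
  B vs C: [2 vs 3, 5 vs 7, 7 vs 1] → B does not strictly dominate C (column X: 2 ≤ 3)
  C vs A: [3 vs 4, 7 vs 5, 1 vs 6] → C does not strictly dominate A (column X: 3 ≤ 4)
  C vs B: [3 vs 2, 7 vs 5, 1 vs 7] → C does not strictly dominate B (column Z: 1 ≤ 7)
No single strategy strictly dominates all others → no strictly dominant strategy.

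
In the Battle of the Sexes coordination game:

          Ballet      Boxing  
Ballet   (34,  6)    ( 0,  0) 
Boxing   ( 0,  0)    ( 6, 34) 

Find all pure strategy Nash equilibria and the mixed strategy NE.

Pure NE: (Ballet, Ballet) and (Boxing, Boxing); Mixed NE: p = 0.85, q = 0.15

Work:
Check pure NE:
(Ballet, Ballet): (34, 6) - no unilateral deviation beneficial
(Boxing, Boxing): (6, 34) - no unilateral deviation beneficial
Mixed NE: P1 plays Ballet with p = 0.85, P2 plays Ballet with q = 0.15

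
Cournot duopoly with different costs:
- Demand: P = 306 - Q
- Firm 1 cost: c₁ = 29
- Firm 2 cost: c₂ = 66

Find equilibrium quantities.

q₁* = 104.67, q₂* = 67.67

Work:
Reaction: q₁ = (306 - 29 - q₂)/2
Reaction: q₂ = (306 - 66 - q₁)/2
Solve simultaneously:
q₁* = (306 - 2×29 + 66)/3 = 104.67
q₂* = (306 - 2×66 + 29)/3 = 67.67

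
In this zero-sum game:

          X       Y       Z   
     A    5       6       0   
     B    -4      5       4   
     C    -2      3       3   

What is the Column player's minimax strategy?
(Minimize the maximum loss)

Column should play Z, value = 4

Work:
Column player minimizes Row's maximum payoff:
Column X: max payoff to Row = 5
Column Y: max payoff to Row = 6
Column Z: max payoff to Row = 4
Minimum is 4, achieved by column Z.
Minimax strategy: Z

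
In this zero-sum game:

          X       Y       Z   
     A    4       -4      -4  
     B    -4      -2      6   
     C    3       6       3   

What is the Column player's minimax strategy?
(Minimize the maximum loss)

Column should play X, value = 4

Work:
Column player minimizes Row's maximum payoff:
Column X: max payoff to Row = 4
Column Y: max payoff to Row = 6
Column Z: max payoff to Row = 6
Minimum is 4, achieved by column X.
Minimax strategy: X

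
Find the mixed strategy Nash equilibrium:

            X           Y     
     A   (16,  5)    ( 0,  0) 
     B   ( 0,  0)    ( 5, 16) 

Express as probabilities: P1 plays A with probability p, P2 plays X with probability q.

p = 0.7619, q = 0.2381

Work:
Find probabilities that make opponent indifferent:
P2 chooses q to make P1 indifferent between A and B
P1 chooses p to make P2 indifferent between X and Y
Mixed NE: P1 plays (A: 0.7619, B: 0.2381), P2 plays (X: 0.2381, Y: 0.7619)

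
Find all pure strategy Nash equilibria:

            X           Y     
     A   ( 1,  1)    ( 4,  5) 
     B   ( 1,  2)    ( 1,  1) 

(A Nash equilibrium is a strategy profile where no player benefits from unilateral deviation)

Nash equilibrium: (A, Y), (B, X)

Work:
Best responses:
  P1 vs X: payoffs [1, 1] → best response A/B (payoff 1)
  P1 vs Y: payoffs [4, 1] → best response A (payoff 4)
  P2 vs A: payoffs [1, 5] → best response Y (payoff 5)
  P2 vs B: payoffs [2, 1] → best response X (payoff 2)
Mutual best responses: (A,Y), (B,X) → Nash equilibria.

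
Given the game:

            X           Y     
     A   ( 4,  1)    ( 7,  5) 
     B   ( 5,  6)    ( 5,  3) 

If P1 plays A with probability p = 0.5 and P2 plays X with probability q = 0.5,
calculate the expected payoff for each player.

E[P1] = 5.25, E[P2] = 3.75

Work:
E[P1] = p·q·π₁(A,X) + p·(1-q)·π₁(A,Y) + (1-p)·q·π₁(B,X) + (1-p)·(1-q)·π₁(B,Y)
= 0.5·0.5·4 + 0.5·0.5·7 + 0.5·0.5·5 + 0.5·0.5·5
= 5.25

E[P2] = 3.75 (similar calculation)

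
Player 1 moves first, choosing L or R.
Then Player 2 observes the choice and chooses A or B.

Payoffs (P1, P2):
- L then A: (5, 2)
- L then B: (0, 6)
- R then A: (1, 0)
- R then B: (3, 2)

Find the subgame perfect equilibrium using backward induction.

P1 plays R, P2 plays B after L and B after R; Payoff (3, 2)

Work:
Backward induction:
After L: P2 chooses B → P1 gets 0
After R: P2 chooses B → P1 gets 3
P1 chooses R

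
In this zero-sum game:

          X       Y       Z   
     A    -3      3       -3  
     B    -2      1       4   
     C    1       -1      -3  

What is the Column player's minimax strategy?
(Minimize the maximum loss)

Column should play X, value = 1

Work:
Column player minimizes Row's maximum payoff:
Column X: max payoff to Row = 1
Column Y: max payoff to Row = 3
Column Z: max payoff to Row = 4
Minimum is 1, achieved by column X.
Minimax strategy: X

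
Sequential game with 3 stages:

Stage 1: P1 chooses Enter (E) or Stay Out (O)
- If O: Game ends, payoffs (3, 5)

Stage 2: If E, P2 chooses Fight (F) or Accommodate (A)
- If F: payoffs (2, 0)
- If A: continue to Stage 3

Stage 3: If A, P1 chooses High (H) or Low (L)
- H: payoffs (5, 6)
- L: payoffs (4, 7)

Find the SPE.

SPE: (E, A, H); Outcome (5, 6)

Work:
Stage 3: P1 chooses H (5 vs 4)
Stage 2: P2: F->0, A->6 (anticipating H). Choose A
Stage 1: P1: O->3, E->5 (anticipating A, H). Choose E
SPE path: E -> A -> H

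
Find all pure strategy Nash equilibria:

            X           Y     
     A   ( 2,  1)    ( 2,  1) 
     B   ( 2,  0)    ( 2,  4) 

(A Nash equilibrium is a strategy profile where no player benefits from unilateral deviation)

Nash equilibrium: (A, X), (A, Y), (B, Y)

Work:
Best responses:
  P1 vs X: payoffs [2, 2] → best response A/B (payoff 2)
  P1 vs Y: payoffs [2, 2] → best response A/B (payoff 2)
  P2 vs A: payoffs [1, 1] → best response X/Y (payoff 1)
  P2 vs B: payoffs [0, 4] → best response Y (payoff 4)
Mutual best responses: (A,X), (A,Y), (B,Y) → Nash equilibria.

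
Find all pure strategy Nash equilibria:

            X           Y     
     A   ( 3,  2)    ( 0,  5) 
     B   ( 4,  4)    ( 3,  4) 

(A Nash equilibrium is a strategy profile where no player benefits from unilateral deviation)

Nash equilibrium: (B, X), (B, Y)

Work:
Best responses:
  P1 vs X: payoffs [3, 4] → best response B (payoff 4)
  P1 vs Y: payoffs [0, 3] → best response B (payoff 3)
  P2 vs A: payoffs [2, 5] → best response Y (payoff 5)
  P2 vs B: payoffs [4, 4] → best response X/Y (payoff 4)
Mutual best responses: (B,X), (B,Y) → Nash equilibria.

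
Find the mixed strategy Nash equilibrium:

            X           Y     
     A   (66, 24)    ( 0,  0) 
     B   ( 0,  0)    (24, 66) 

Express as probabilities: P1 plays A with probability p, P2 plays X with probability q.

p = 0.7333, q = 0.2667

Work:
Find probabilities that make opponent indifferent:
P2 chooses q to make P1 indifferent between A and B
P1 chooses p to make P2 indifferent between X and Y
Mixed NE: P1 plays (A: 0.7333, B: 0.2667), P2 plays (X: 0.2667, Y: 0.7333)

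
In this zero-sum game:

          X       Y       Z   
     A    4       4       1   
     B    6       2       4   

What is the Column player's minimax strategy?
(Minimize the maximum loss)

Column should play Y or Z (all achieve the minimum), value = 4

Work:
Column player minimizes Row's maximum payoff:
Column X: max payoff to Row = 6
Column Y: max payoff to Row = 4
Column Z: max payoff to Row = 4
Minimum is 4, achieved by columns Y, Z (tied).
Each of Y or Z is a minimax strategy.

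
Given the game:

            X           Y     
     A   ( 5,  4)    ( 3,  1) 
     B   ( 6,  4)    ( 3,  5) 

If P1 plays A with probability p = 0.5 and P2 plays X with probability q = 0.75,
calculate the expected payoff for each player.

E[P1] = 4.875, E[P2] = 3.75

Work:
E[P1] = p·q·π₁(A,X) + p·(1-q)·π₁(A,Y) + (1-p)·q·π₁(B,X) + (1-p)·(1-q)·π₁(B,Y)
= 0.5·0.75·5 + 0.5·0.25·3 + 0.5·0.75·6 + 0.5·0.25·3
= 4.875

E[P2] = 3.75 (similar calculation)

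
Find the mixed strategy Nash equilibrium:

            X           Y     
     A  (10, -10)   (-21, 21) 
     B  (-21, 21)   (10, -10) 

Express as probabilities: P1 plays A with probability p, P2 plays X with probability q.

p = 0.5, q = 0.5

Work:
Find probabilities that make opponent indifferent:
P2 chooses q to make P1 indifferent between A and B
P1 chooses p to make P2 indifferent between X and Y
Mixed NE: P1 plays (A: 0.5, B: 0.5), P2 plays (X: 0.5, Y: 0.5)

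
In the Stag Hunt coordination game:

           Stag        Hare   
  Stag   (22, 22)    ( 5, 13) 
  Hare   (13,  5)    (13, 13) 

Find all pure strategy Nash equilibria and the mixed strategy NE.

Pure NE: (Stag, Stag) and (Hare, Hare); Mixed NE: p = 0.4706, q = 0.4706

Work:
Check pure NE:
(Stag, Stag): (22, 22) - no unilateral deviation beneficial
(Hare, Hare): (13, 13) - no unilateral deviation beneficial
Mixed NE: P1 plays Stag with p = 0.4706, P2 plays Stag with q = 0.4706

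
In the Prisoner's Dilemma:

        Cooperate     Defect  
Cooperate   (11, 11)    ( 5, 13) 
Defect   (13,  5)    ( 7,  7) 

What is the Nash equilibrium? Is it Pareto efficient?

(Defect, Defect) is NE; not Pareto efficient

Work:
Defect dominates Cooperate for both players:
If P2 cooperates: Defect (13) > Cooperate (11)
If P2 defects: Defect (7) > Cooperate (5)
NE: (Defect, Defect) with payoff (7, 7)
But (Cooperate, Cooperate) = (11, 11) Pareto dominates (7, 7)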